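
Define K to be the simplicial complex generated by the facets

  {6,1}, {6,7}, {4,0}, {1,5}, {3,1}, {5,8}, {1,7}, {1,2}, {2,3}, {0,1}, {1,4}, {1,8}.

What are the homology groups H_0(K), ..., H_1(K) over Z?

H_0 ≅ Z,  H_1 ≅ Z^4.

Order the vertices as 0 < 1 < 2 < 3 < 4 < 5 < 6 < 7 < 8. Listing each simplex with vertices in this order, K has dimension 1 with simplices:

  0-simplices (9): [0], [1], [2], [3], [4], [5], [6], [7], [8]
  1-simplices (12): [0,1], [0,4], [1,2], [1,3], [1,4], [1,5], [1,6], [1,7], [1,8], [2,3], [5,8], [6,7]

Hence C_0 ≅ Z^9, C_1 ≅ Z^12.

Boundary ∂_1: C_1 → C_0 is given by ∂[p,q] = [q] − [p].
The 9×12 boundary matrix has rank 8 and Smith normal form diag(1,1,1,1,1,1,1,1).

Computing H_k = (kernel of ∂_k) / (image of ∂_{k+1}):

  H_0: rank C_0 − rank ∂_1 = 9 − 8 = 1, and the invariant factors of ∂_1 are all 1, so H_0 = Z.
  H_1: rank ker ∂_1 − rank ∂_2 = (12 − 8) − 0 = 4, and there is no ∂_2, so H_1 = Z^4.

(K is a triangulation of a wedge of 4 circles.)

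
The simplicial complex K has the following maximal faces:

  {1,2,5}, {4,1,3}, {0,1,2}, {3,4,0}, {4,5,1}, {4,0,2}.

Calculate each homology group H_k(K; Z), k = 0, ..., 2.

Order the vertices as 0 < 1 < 2 < 3 < 4 < 5. Listing each simplex with vertices in this order, K has dimension 2 with simplices:

  0-simplices (6): [0], [1], [2], [3], [4], [5]
  1-simplices (12): [0,1], [0,2], [0,3], [0,4], [1,2], [1,3], [1,4], [1,5], [2,4], [2,5], [3,4], [4,5]
  2-simplices (6): [0,1,2], [0,2,4], [0,3,4], [1,2,5], [1,3,4], [1,4,5]

giving chain groups C_0 ≅ Z^6, C_1 ≅ Z^12, C_2 ≅ Z^6.

∂_1: C_1 → C_0 sends each edge [p,q] (with p < q) to q − p.
The resulting 6×12 matrix has rank 5, and its Smith normal form has invariant factors (1,1,1,1,1).

∂_2: C_2 → C_1 acts by ∂[p,q,r] = [q,r] − [p,r] + [p,q]. For instance
  ∂[0,1,2] = [1,2] − [0,2] + [0,1],
  ∂[1,2,5] = [2,5] − [1,5] + [1,2].
As a 12×6 matrix over Z this has rank 6, with invariant factors (1,1,1,1,1,1).

From H_k ≅ ker(∂_k) / im(∂_{k+1}) we obtain:

  H_0: rank C_0 − rank ∂_1 = 6 − 5 = 1, and the invariant factors of ∂_1 are all 1, so H_0 ≅ Z.
  H_1: rank ker ∂_1 − rank ∂_2 = (12 − 5) − 6 = 1, and the invariant factors of ∂_2 are all 1, so H_1 ≅ Z.
  H_2: rank ker ∂_2 − rank ∂_3 = (6 − 6) − 0 = 0, and there is no ∂_3, so H_2 ≅ 0.

H_0 ≅ Z,  H_1 ≅ Z,  H_2 = 0.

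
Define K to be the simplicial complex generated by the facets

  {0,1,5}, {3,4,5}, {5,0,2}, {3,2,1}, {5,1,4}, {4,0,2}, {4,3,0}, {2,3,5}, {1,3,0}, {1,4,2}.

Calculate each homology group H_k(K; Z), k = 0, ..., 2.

H_0 ≅ Z,  H_1 ≅ Z/2,  H_2 = 0.

Take the total order 0 < 1 < 2 < 3 < 4 < 5 on the vertex set. Then K (dimension 2) consists of the simplices:

  0-simplices (6): [0], [1], [2], [3], [4], [5]
  1-simplices (15): [0,1], [0,2], [0,3], [0,4], [0,5], [1,2], [1,3], [1,4], [1,5], [2,3], [2,4], [2,5], [3,4], [3,5], [4,5]
  2-simplices (10): [0,1,3], [0,1,5], [0,2,4], [0,2,5], [0,3,4], [1,2,3], [1,2,4], [1,4,5], [2,3,5], [3,4,5]

giving chain groups C_0 ≅ Z^6, C_1 ≅ Z^15, C_2 ≅ Z^10.

The boundary map ∂_1: C_1 → C_0 maps an edge to its endpoints' difference, ∂[p,q] = q − p.
The 6×15 boundary matrix has rank 5 and Smith normal form diag(1,1,1,1,1).

Boundary ∂_2: C_2 → C_1 sends each 2-simplex [p,q,r] to [q,r] − [p,r] + [p,q]. For instance
  ∂[0,2,4] = [2,4] − [0,4] + [0,2],
  ∂[3,4,5] = [4,5] − [3,5] + [3,4].
This gives a 15×10 integer matrix of rank 10; reducing to Smith normal form yields diagonal entries (1,1,1,1,1,1,1,1,1,2).

Computing H_k = (kernel of ∂_k) / (image of ∂_{k+1}):

  H_0: rank C_0 − rank ∂_1 = 6 − 5 = 1, and the invariant factors of ∂_1 are all 1, so H_0 = Z.
  H_1: rank ker ∂_1 − rank ∂_2 = (15 − 5) − 10 = 0, and ∂_2 has invariant factor 2 > 1, so H_1 = Z/2.
  H_2: rank ker ∂_2 − rank ∂_3 = (10 − 10) − 0 = 0, and there is no ∂_3, so H_2 = 0.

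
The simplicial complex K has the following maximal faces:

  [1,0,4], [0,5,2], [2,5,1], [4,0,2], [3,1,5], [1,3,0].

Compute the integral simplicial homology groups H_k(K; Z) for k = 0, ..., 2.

K has 6 vertices, 12 edges, 6 triangles.
rank ∂_0 = 0, rank ∂_1 = 5 ⇒ b_0 = 6 − 0 − 5 = 1; all invariant factors of ∂_1 are 1 so no torsion. So H_0 = Z.
rank ∂_1 = 5, rank ∂_2 = 6 ⇒ b_1 = 12 − 5 − 6 = 1; all invariant factors of ∂_2 are 1 so no torsion. So H_1 = Z.
rank ∂_2 = 6, rank ∂_3 = 0 ⇒ b_2 = 6 − 6 − 0 = 0. So H_2 = 0.

H_0 ≅ Z,  H_1 ≅ Z,  H_2 = 0.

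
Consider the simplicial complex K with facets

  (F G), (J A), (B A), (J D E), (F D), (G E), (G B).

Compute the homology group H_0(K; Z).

H_0 ≅ Z.

Take the total order A < B < D < E < F < G < J on the vertex set. Then K (dimension 2) consists of the simplices:

  0-simplices (7): A, B, D, E, F, G, J
  1-simplices (9): AB, AJ, BG, DE, DF, DJ, EG, EJ, FG
  2-simplices (1): DEJ

Hence C_0 ≅ Z^7, C_1 ≅ Z^9, C_2 ≅ Z^1.

Boundary ∂_1: C_1 → C_0 sends each edge [p,q] (with p < q) to q − p.
This gives a 7×9 integer matrix of rank 6; reducing to Smith normal form yields diagonal entries (1,1,1,1,1,1).

Boundary ∂_2: C_2 → C_1 maps a triangle to the signed sum of its edges. For instance
  ∂DEJ = EJ − DJ + DE.
The 9×1 boundary matrix has rank 1 and Smith normal form diag(1).

Computing H_k = (kernel of ∂_k) / (image of ∂_{k+1}):

  H_0: rank C_0 − rank ∂_1 = 7 − 6 = 1, and the invariant factors of ∂_1 are all 1, so H_0 ≅ Z.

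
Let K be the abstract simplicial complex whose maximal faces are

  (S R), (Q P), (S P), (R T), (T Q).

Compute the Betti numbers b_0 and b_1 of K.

Order the vertices as P < Q < R < S < T. Listing each simplex with vertices in this order, K has dimension 1 with simplices:

  0-simplices (5): P, Q, R, S, T
  1-simplices (5): PQ, PS, QT, RS, RT

Hence C_0 ≅ Z^5, C_1 ≅ Z^5.

The boundary map ∂_1: C_1 → C_0 is given by ∂[p,q] = [q] − [p]. For instance
  ∂PS = S − P.
The 5×5 boundary matrix has rank 4 and Smith normal form diag(1,1,1,1).

Computing H_k = (kernel of ∂_k) / (image of ∂_{k+1}):

  H_0: rank C_0 − rank ∂_1 = 5 − 4 = 1, and the invariant factors of ∂_1 are all 1, so H_0 = Z.
  H_1: rank ker ∂_1 − rank ∂_2 = (5 − 4) − 0 = 1, and there is no ∂_2, so H_1 = Z.

(K is a triangulation of the circle S^1.)

Hence the Betti numbers are b_0 = 1, b_1 = 1.

b_0 = 1, b_1 = 1.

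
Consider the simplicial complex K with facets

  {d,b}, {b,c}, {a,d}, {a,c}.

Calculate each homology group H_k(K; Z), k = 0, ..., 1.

Take the total order a < b < c < d on the vertex set. Then K (dimension 1) consists of the simplices:

  0-simplices (4): a, b, c, d
  1-simplices (4): ac, ad, bc, bd

giving chain groups C_0 ≅ Z^4, C_1 ≅ Z^4.

The boundary map ∂_1: C_1 → C_0 sends each edge [p,q] (with p < q) to q − p.
This gives a 4×4 integer matrix of rank 3; reducing to Smith normal form yields diagonal entries (1,1,1).

Now H_k = ker ∂_k / im ∂_{k+1}, so:

  H_0: rank C_0 − rank ∂_1 = 4 − 3 = 1, and the invariant factors of ∂_1 are all 1, so H_0 ≅ Z.
  H_1: rank ker ∂_1 − rank ∂_2 = (4 − 3) − 0 = 1, and there is no ∂_2, so H_1 ≅ Z.

(K is a triangulation of the circle S^1.)

H_0 = Z,  H_1 = Z.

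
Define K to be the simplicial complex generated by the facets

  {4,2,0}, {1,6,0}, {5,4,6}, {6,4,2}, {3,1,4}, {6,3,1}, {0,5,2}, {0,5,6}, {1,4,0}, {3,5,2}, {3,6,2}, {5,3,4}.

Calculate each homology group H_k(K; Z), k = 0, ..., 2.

H_0 = Z,  H_1 = Z/2Z,  H_2 = 0.

We work with the vertex ordering 0 < 1 < 2 < 3 < 4 < 5 < 6. The simplices of K, each written with vertices in increasing order, are:

  0-simplices (7): [0], [1], [2], [3], [4], [5], [6]
  1-simplices (18): [0,1], [0,2], [0,4], [0,5], [0,6], [1,3], [1,4], [1,6], [2,3], [2,4], [2,5], [2,6], [3,4], [3,5], [3,6], [4,5], [4,6], [5,6]
  2-simplices (12): [0,1,4], [0,1,6], [0,2,4], [0,2,5], [0,5,6], [1,3,4], [1,3,6], [2,3,5], [2,3,6], [2,4,6], [3,4,5], [4,5,6]

Hence C_0 ≅ Z^7, C_1 ≅ Z^18, C_2 ≅ Z^12.

The boundary map ∂_1: C_1 → C_0 sends each edge [p,q] (with p < q) to q − p. For instance
  ∂[0,2] = [2] − [0].
This gives a 7×18 integer matrix of rank 6; reducing to Smith normal form yields diagonal entries (1,1,1,1,1,1).

The boundary map ∂_2: C_2 → C_1 acts by ∂[p,q,r] = [q,r] − [p,r] + [p,q]. For instance
  ∂[0,5,6] = [5,6] − [0,6] + [0,5],
  ∂[4,5,6] = [5,6] − [4,6] + [4,5].
This gives a 18×12 integer matrix of rank 12; reducing to Smith normal form yields diagonal entries (1,1,1,1,1,1,1,1,1,1,1,2).

From H_k ≅ ker(∂_k) / im(∂_{k+1}) we obtain:

  H_0: rank C_0 − rank ∂_1 = 7 − 6 = 1, and the invariant factors of ∂_1 are all 1, so H_0 = Z.
  H_1: rank ker ∂_1 − rank ∂_2 = (18 − 6) − 12 = 0, and ∂_2 has invariant factor 2 > 1, so H_1 = Z/2Z.
  H_2: rank ker ∂_2 − rank ∂_3 = (12 − 12) − 0 = 0, and there is no ∂_3, so H_2 = 0.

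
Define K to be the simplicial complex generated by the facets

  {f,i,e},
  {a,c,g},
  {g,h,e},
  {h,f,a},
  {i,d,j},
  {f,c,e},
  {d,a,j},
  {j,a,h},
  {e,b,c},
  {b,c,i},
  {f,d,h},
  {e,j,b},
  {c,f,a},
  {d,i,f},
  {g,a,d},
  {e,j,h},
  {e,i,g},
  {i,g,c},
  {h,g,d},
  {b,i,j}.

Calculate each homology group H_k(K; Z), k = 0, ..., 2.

Fix the vertex order a < b < c < d < e < f < g < h < i < j and write every simplex with vertices in increasing order. Then dim K = 2 and the simplices of K are:

  0-simplices (10): a, b, c, d, e, f, g, h, i, j
  1-simplices (30): ac, ad, af, ag, ah, aj, bc, be, bi, bj, ce, cf, cg, ci, df, dg, dh, di, dj, ef, eg, eh, ei, ej, fh, fi, gh, gi, hj, ij
  2-simplices (20): acf, acg, adg, adj, afh, ahj, bce, bci, bej, bij, cef, cgi, dfh, dfi, dgh, dij, efi, egh, egi, ehj

Hence C_0 ≅ Z^10, C_1 ≅ Z^30, C_2 ≅ Z^20.

Boundary ∂_1: C_1 → C_0 is given by ∂[p,q] = [q] − [p]. For instance
  ∂af = f − a.
The resulting 10×30 matrix has rank 9, and its Smith normal form has invariant factors (1,1,1,1,1,1,1,1,1).

Boundary ∂_2: C_2 → C_1 acts by ∂[p,q,r] = [q,r] − [p,r] + [p,q]. For instance
  ∂adg = dg − ag + ad,
  ∂ehj = hj − ej + eh.
This gives a 30×20 integer matrix of rank 20; reducing to Smith normal form yields diagonal entries (1,1,1,1,1,1,1,1,1,1,1,1,1,1,1,1,1,1,1,2).

Computing H_k = (kernel of ∂_k) / (image of ∂_{k+1}):

  H_0: rank C_0 − rank ∂_1 = 10 − 9 = 1, and the invariant factors of ∂_1 are all 1, so H_0 = Z.
  H_1: rank ker ∂_1 − rank ∂_2 = (30 − 9) − 20 = 1, and ∂_2 has invariant factor 2 > 1, so H_1 = Z ⊕ Z/2Z.
  H_2: rank ker ∂_2 − rank ∂_3 = (20 − 20) − 0 = 0, and there is no ∂_3, so H_2 = 0.

H_0 ≅ Z,  H_1 ≅ Z ⊕ Z/2Z,  H_2 = 0.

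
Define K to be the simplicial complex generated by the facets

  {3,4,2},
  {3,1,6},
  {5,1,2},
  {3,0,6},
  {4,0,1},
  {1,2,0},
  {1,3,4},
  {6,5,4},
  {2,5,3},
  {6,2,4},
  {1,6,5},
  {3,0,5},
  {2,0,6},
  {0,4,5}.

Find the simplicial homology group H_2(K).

H_2 ≅ Z.

Order the vertices as 0 < 1 < 2 < 3 < 4 < 5 < 6. Listing each simplex with vertices in this order, K has dimension 2 with simplices:

  0-simplices (7): [0], [1], [2], [3], [4], [5], [6]
  1-simplices (21): [0,1], [0,2], [0,3], [0,4], [0,5], [0,6], [1,2], [1,3], [1,4], [1,5], [1,6], [2,3], [2,4], [2,5], [2,6], [3,4], [3,5], [3,6], [4,5], [4,6], [5,6]
  2-simplices (14): [0,1,2], [0,1,4], [0,2,6], [0,3,5], [0,3,6], [0,4,5], [1,2,5], [1,3,4], [1,3,6], [1,5,6], [2,3,4], [2,3,5], [2,4,6], [4,5,6]

Hence C_0 ≅ Z^7, C_1 ≅ Z^21, C_2 ≅ Z^14.

The boundary map ∂_1: C_1 → C_0 maps an edge to its endpoints' difference, ∂[p,q] = q − p.
As a 7×21 matrix over Z this has rank 6, with invariant factors (1,1,1,1,1,1).

The boundary map ∂_2: C_2 → C_1 sends each 2-simplex [p,q,r] to [q,r] − [p,r] + [p,q]. For instance
  ∂[2,3,4] = [3,4] − [2,4] + [2,3],
  ∂[2,4,6] = [4,6] − [2,6] + [2,4].
This gives a 21×14 integer matrix of rank 13; reducing to Smith normal form yields diagonal entries (1,1,1,1,1,1,1,1,1,1,1,1,1).

Now H_k = ker ∂_k / im ∂_{k+1}, so:

  H_2: rank ker ∂_2 − rank ∂_3 = (14 − 13) − 0 = 1, and there is no ∂_3, so H_2 ≅ Z.

(K is a triangulation of the torus T^2.)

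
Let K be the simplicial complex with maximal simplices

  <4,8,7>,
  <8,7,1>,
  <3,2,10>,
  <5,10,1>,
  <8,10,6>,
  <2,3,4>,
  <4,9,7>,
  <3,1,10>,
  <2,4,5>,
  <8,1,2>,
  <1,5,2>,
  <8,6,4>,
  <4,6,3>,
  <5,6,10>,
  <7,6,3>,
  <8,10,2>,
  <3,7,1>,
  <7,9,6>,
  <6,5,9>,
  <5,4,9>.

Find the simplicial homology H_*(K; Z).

Order the vertices as 1 < 2 < 3 < 4 < 5 < 6 < 7 < 8 < 9 < 10. Listing each simplex with vertices in this order, K has dimension 2 with simplices:

  0-simplices (10): [1], [2], [3], [4], [5], [6], [7], [8], [9], [10]
  1-simplices (30): (30 of them)
  2-simplices (20): (20 of them)

so the chain groups are C_0 ≅ Z^10, C_1 ≅ Z^30, C_2 ≅ Z^20.

∂_1: C_1 → C_0 maps an edge to its endpoints' difference, ∂[p,q] = q − p. For instance
  ∂[5,9] = [9] − [5].
As a 10×30 matrix over Z this has rank 9, with invariant factors (1,1,1,1,1,1,1,1,1).

Boundary ∂_2: C_2 → C_1 acts by ∂[p,q,r] = [q,r] − [p,r] + [p,q]. For instance
  ∂[3,6,7] = [6,7] − [3,7] + [3,6],
  ∂[4,5,9] = [5,9] − [4,9] + [4,5].
This gives a 30×20 integer matrix of rank 20; reducing to Smith normal form yields diagonal entries (1,1,1,1,1,1,1,1,1,1,1,1,1,1,1,1,1,1,1,2).

Computing H_k = (kernel of ∂_k) / (image of ∂_{k+1}):

  H_0: rank C_0 − rank ∂_1 = 10 − 9 = 1, and the invariant factors of ∂_1 are all 1, so H_0 ≅ Z.
  H_1: rank ker ∂_1 − rank ∂_2 = (30 − 9) − 20 = 1, and ∂_2 has invariant factor 2 > 1, so H_1 ≅ Z ⊕ Z/2.
  H_2: rank ker ∂_2 − rank ∂_3 = (20 − 20) − 0 = 0, and there is no ∂_3, so H_2 ≅ 0.

H_0 ≅ Z,  H_1 ≅ Z ⊕ Z/2,  H_2 = 0.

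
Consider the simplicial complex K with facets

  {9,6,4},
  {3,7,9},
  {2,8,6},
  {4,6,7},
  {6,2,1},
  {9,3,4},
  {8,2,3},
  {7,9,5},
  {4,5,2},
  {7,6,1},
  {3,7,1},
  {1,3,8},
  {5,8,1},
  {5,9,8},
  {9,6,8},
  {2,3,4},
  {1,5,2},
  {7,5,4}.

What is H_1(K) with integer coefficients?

H_1 = Z ⊕ Z/2.

Order the vertices as 1 < 2 < 3 < 4 < 5 < 6 < 7 < 8 < 9. Listing each simplex with vertices in this order, K has dimension 2 with simplices:

  0-simplices (9): [1], [2], [3], [4], [5], [6], [7], [8], [9]
  1-simplices (27): (27 of them)
  2-simplices (18): [1,2,5], [1,2,6], [1,3,7], [1,3,8], [1,5,8], [1,6,7], [2,3,4], [2,3,8], [2,4,5], [2,6,8], [3,4,9], [3,7,9], [4,5,7], [4,6,7], [4,6,9], [5,7,9], [5,8,9], [6,8,9]

so the chain groups are C_0 ≅ Z^9, C_1 ≅ Z^27, C_2 ≅ Z^18.

∂_1: C_1 → C_0 is given by ∂[p,q] = [q] − [p].
The 9×27 boundary matrix has rank 8 and Smith normal form diag(1,1,1,1,1,1,1,1).

∂_2: C_2 → C_1 maps a triangle to the signed sum of its edges. For instance
  ∂[2,3,4] = [3,4] − [2,4] + [2,3],
  ∂[5,7,9] = [7,9] − [5,9] + [5,7].
The resulting 27×18 matrix has rank 18, and its Smith normal form has invariant factors (1,1,1,1,1,1,1,1,1,1,1,1,1,1,1,1,1,2).

Reading off H_k = ker ∂_k / im ∂_{k+1}:

  H_1: rank ker ∂_1 − rank ∂_2 = (27 − 8) − 18 = 1, and ∂_2 has invariant factor 2 > 1, so H_1 = Z ⊕ Z/2.

(K is a triangulation of the Klein bottle.)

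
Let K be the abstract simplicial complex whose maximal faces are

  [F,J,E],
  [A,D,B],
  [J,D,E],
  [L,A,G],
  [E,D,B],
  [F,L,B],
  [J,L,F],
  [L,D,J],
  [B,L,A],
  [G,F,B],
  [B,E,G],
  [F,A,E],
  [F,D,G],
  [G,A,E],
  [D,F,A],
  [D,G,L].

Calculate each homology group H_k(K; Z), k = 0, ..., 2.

H_0 = Z,  H_1 = Z^2,  H_2 = Z.

Take the total order A < B < D < E < F < G < J < L on the vertex set. Then K (dimension 2) consists of the simplices:

  0-simplices (8): A, B, D, E, F, G, J, L
  1-simplices (24): AB, AD, AE, AF, AG, AL, BD, BE, BF, BG, BL, DE, DF, DG, DJ, DL, EF, EG, EJ, FG, FJ, FL, GL, JL
  2-simplices (16): ABD, ABL, ADF, AEF, AEG, AGL, BDE, BEG, BFG, BFL, DEJ, DFG, DGL, DJL, EFJ, FJL

giving chain groups C_0 ≅ Z^8, C_1 ≅ Z^24, C_2 ≅ Z^16.

The boundary map ∂_1: C_1 → C_0 is given by ∂[p,q] = [q] − [p]. For instance
  ∂DL = L − D.
This gives a 8×24 integer matrix of rank 7; reducing to Smith normal form yields diagonal entries (1,1,1,1,1,1,1).

Boundary ∂_2: C_2 → C_1 maps a triangle to the signed sum of its edges. For instance
  ∂AEG = EG − AG + AE,
  ∂FJL = JL − FL + FJ.
The resulting 24×16 matrix has rank 15, and its Smith normal form has invariant factors (1,1,1,1,1,1,1,1,1,1,1,1,1,1,1).

Now H_k = ker ∂_k / im ∂_{k+1}, so:

  H_0: rank C_0 − rank ∂_1 = 8 − 7 = 1, and the invariant factors of ∂_1 are all 1, so H_0 ≅ Z.
  H_1: rank ker ∂_1 − rank ∂_2 = (24 − 7) − 15 = 2, and the invariant factors of ∂_2 are all 1, so H_1 ≅ Z^2.
  H_2: rank ker ∂_2 − rank ∂_3 = (16 − 15) − 0 = 1, and there is no ∂_3, so H_2 ≅ Z.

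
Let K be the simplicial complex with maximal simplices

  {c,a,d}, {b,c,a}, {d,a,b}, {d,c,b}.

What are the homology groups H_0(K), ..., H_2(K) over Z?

H_0 = Z,  H_1 = 0,  H_2 = Z.

We work with the vertex ordering a < b < c < d. The simplices of K, each written with vertices in increasing order, are:

  0-simplices (4): a, b, c, d
  1-simplices (6): ab, ac, ad, bc, bd, cd
  2-simplices (4): abc, abd, acd, bcd

giving chain groups C_0 ≅ Z^4, C_1 ≅ Z^6, C_2 ≅ Z^4.

Boundary ∂_1: C_1 → C_0 sends each edge [p,q] (with p < q) to q − p. For instance
  ∂ad = d − a.
This gives a 4×6 integer matrix of rank 3; reducing to Smith normal form yields diagonal entries (1,1,1).

Boundary ∂_2: C_2 → C_1 maps a triangle to the signed sum of its edges. For instance
  ∂acd = cd − ad + ac,
  ∂bcd = cd − bd + bc.
As a 6×4 matrix over Z this has rank 3, with invariant factors (1,1,1).

Reading off H_k = ker ∂_k / im ∂_{k+1}:

  H_0: rank C_0 − rank ∂_1 = 4 − 3 = 1, and the invariant factors of ∂_1 are all 1, so H_0 ≅ Z.
  H_1: rank ker ∂_1 − rank ∂_2 = (6 − 3) − 3 = 0, and the invariant factors of ∂_2 are all 1, so H_1 ≅ 0.
  H_2: rank ker ∂_2 − rank ∂_3 = (4 − 3) − 0 = 1, and there is no ∂_3, so H_2 ≅ Z.

(K is a triangulation of the 2-sphere S^2.)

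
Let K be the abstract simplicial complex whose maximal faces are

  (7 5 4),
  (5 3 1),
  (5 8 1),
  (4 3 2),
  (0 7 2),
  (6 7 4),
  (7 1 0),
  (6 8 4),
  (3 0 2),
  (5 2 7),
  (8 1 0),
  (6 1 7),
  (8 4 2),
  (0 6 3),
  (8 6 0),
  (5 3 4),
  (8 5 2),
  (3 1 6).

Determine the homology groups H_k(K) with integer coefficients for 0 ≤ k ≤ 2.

H_0 ≅ Z,  H_1 ≅ Z ⊕ Z_2,  H_2 = 0.

K has 9 vertices, 27 edges, 18 triangles.
rank ∂_0 = 0, rank ∂_1 = 8 ⇒ b_0 = 9 − 0 − 8 = 1; all invariant factors of ∂_1 are 1 so no torsion. So H_0 ≅ Z.
rank ∂_1 = 8, rank ∂_2 = 18 ⇒ b_1 = 27 − 8 − 18 = 1; ∂_2 has invariant factor(s) [2] giving torsion. So H_1 ≅ Z ⊕ Z_2.
rank ∂_2 = 18, rank ∂_3 = 0 ⇒ b_2 = 18 − 18 − 0 = 0. So H_2 ≅ 0.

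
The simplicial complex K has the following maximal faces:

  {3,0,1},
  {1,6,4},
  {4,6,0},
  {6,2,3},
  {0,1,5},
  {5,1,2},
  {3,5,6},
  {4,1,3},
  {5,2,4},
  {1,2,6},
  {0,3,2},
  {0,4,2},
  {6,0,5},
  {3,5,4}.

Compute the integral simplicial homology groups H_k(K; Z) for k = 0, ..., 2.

Order the vertices as 0 < 1 < 2 < 3 < 4 < 5 < 6. Listing each simplex with vertices in this order, K has dimension 2 with simplices:

  0-simplices (7): [0], [1], [2], [3], [4], [5], [6]
  1-simplices (21): [0,1], [0,2], [0,3], [0,4], [0,5], [0,6], [1,2], [1,3], [1,4], [1,5], [1,6], [2,3], [2,4], [2,5], [2,6], [3,4], [3,5], [3,6], [4,5], [4,6], [5,6]
  2-simplices (14): [0,1,3], [0,1,5], [0,2,3], [0,2,4], [0,4,6], [0,5,6], [1,2,5], [1,2,6], [1,3,4], [1,4,6], [2,3,6], [2,4,5], [3,4,5], [3,5,6]

Hence C_0 ≅ Z^7, C_1 ≅ Z^21, C_2 ≅ Z^14.

∂_1: C_1 → C_0 maps an edge to its endpoints' difference, ∂[p,q] = q − p. For instance
  ∂[1,3] = [3] − [1].
The resulting 7×21 matrix has rank 6, and its Smith normal form has invariant factors (1,1,1,1,1,1).

∂_2: C_2 → C_1 sends each 2-simplex [p,q,r] to [q,r] − [p,r] + [p,q]. For instance
  ∂[1,2,5] = [2,5] − [1,5] + [1,2],
  ∂[0,1,3] = [1,3] − [0,3] + [0,1].
The 21×14 boundary matrix has rank 13 and Smith normal form diag(1,1,1,1,1,1,1,1,1,1,1,1,1).

Computing H_k = (kernel of ∂_k) / (image of ∂_{k+1}):

  H_0: rank C_0 − rank ∂_1 = 7 − 6 = 1, and the invariant factors of ∂_1 are all 1, so H_0 ≅ Z.
  H_1: rank ker ∂_1 − rank ∂_2 = (21 − 6) − 13 = 2, and the invariant factors of ∂_2 are all 1, so H_1 ≅ Z^2.
  H_2: rank ker ∂_2 − rank ∂_3 = (14 − 13) − 0 = 1, and there is no ∂_3, so H_2 ≅ Z.

H_0 ≅ Z,  H_1 ≅ Z^2,  H_2 ≅ Z.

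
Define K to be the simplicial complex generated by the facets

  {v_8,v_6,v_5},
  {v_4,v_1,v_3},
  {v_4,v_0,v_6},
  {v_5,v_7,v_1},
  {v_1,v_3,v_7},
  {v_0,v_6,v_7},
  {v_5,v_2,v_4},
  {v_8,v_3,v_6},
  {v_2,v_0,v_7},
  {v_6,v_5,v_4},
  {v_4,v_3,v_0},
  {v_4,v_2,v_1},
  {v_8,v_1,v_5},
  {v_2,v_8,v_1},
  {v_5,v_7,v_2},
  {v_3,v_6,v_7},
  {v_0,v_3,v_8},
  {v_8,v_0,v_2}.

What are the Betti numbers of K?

Fix the vertex order v_0 < v_1 < v_2 < v_3 < v_4 < v_5 < v_6 < v_7 < v_8 and write every simplex with vertices in increasing order. Then dim K = 2 and the simplices of K are:

  0-simplices (9): [v_0], [v_1], [v_2], [v_3], [v_4], [v_5], [v_6], [v_7], [v_8]
  1-simplices (27): (27 of them)
  2-simplices (18): (18 of them)

Hence C_0 ≅ Z^9, C_1 ≅ Z^27, C_2 ≅ Z^18.

The boundary map ∂_1: C_1 → C_0 maps an edge to its endpoints' difference, ∂[p,q] = q − p. For instance
  ∂[v_2,v_8] = [v_8] − [v_2].
The 9×27 boundary matrix has rank 8 and Smith normal form diag(1,1,1,1,1,1,1,1).

The boundary map ∂_2: C_2 → C_1 sends each 2-simplex [p,q,r] to [q,r] − [p,r] + [p,q]. For instance
  ∂[v_4,v_5,v_6] = [v_5,v_6] − [v_4,v_6] + [v_4,v_5],
  ∂[v_0,v_2,v_7] = [v_2,v_7] − [v_0,v_7] + [v_0,v_2].
The 27×18 boundary matrix has rank 18 and Smith normal form diag(1,1,1,1,1,1,1,1,1,1,1,1,1,1,1,1,1,2).

From H_k ≅ ker(∂_k) / im(∂_{k+1}) we obtain:

  H_0: rank C_0 − rank ∂_1 = 9 − 8 = 1, and the invariant factors of ∂_1 are all 1, so H_0 = Z.
  H_1: rank ker ∂_1 − rank ∂_2 = (27 − 8) − 18 = 1, and ∂_2 has invariant factor 2 > 1, so H_1 = Z ⊕ Z/2.
  H_2: rank ker ∂_2 − rank ∂_3 = (18 − 18) − 0 = 0, and there is no ∂_3, so H_2 = 0.

Hence the Betti numbers are b_0 = 1, b_1 = 1, b_2 = 0.

b_0 = 1, b_1 = 1, b_2 = 0.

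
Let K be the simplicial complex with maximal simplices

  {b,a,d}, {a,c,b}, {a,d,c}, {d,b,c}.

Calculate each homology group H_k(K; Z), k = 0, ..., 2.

H_0 = Z,  H_1 = 0,  H_2 = Z.

We work with the vertex ordering a < b < c < d. The simplices of K, each written with vertices in increasing order, are:

  0-simplices (4): a, b, c, d
  1-simplices (6): ab, ac, ad, bc, bd, cd
  2-simplices (4): abc, abd, acd, bcd

giving chain groups C_0 ≅ Z^4, C_1 ≅ Z^6, C_2 ≅ Z^4.

The boundary map ∂_1: C_1 → C_0 is given by ∂[p,q] = [q] − [p].
As a 4×6 matrix over Z this has rank 3, with invariant factors (1,1,1).

The boundary map ∂_2: C_2 → C_1 sends each 2-simplex [p,q,r] to [q,r] − [p,r] + [p,q]. For instance
  ∂abc = bc − ac + ab,
  ∂abd = bd − ad + ab.
This gives a 6×4 integer matrix of rank 3; reducing to Smith normal form yields diagonal entries (1,1,1).

From H_k ≅ ker(∂_k) / im(∂_{k+1}) we obtain:

  H_0: rank C_0 − rank ∂_1 = 4 − 3 = 1, and the invariant factors of ∂_1 are all 1, so H_0 ≅ Z.
  H_1: rank ker ∂_1 − rank ∂_2 = (6 − 3) − 3 = 0, and the invariant factors of ∂_2 are all 1, so H_1 ≅ 0.
  H_2: rank ker ∂_2 − rank ∂_3 = (4 − 3) − 0 = 1, and there is no ∂_3, so H_2 ≅ Z.

As a check, the Euler characteristic is 4 − 6 + 4 = 2, which agrees with 1 − 0 + 1 = 2.
(K is a triangulation of the 2-sphere S^2.)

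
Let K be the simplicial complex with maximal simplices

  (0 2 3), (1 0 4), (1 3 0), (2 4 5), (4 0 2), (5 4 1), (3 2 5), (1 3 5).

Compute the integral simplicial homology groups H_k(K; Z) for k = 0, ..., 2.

Take the total order 0 < 1 < 2 < 3 < 4 < 5 on the vertex set. Then K (dimension 2) consists of the simplices:

  0-simplices (6): [0], [1], [2], [3], [4], [5]
  1-simplices (12): [0,1], [0,2], [0,3], [0,4], [1,3], [1,4], [1,5], [2,3], [2,4], [2,5], [3,5], [4,5]
  2-simplices (8): [0,1,3], [0,1,4], [0,2,3], [0,2,4], [1,3,5], [1,4,5], [2,3,5], [2,4,5]

Hence C_0 ≅ Z^6, C_1 ≅ Z^12, C_2 ≅ Z^8.

The boundary map ∂_1: C_1 → C_0 sends each edge [p,q] (with p < q) to q − p.
As a 6×12 matrix over Z this has rank 5, with invariant factors (1,1,1,1,1).

∂_2: C_2 → C_1 maps a triangle to the signed sum of its edges. For instance
  ∂[0,2,4] = [2,4] − [0,4] + [0,2],
  ∂[1,4,5] = [4,5] − [1,5] + [1,4].
The resulting 12×8 matrix has rank 7, and its Smith normal form has invariant factors (1,1,1,1,1,1,1).

Reading off H_k = ker ∂_k / im ∂_{k+1}:

  H_0: rank C_0 − rank ∂_1 = 6 − 5 = 1, and the invariant factors of ∂_1 are all 1, so H_0 ≅ Z.
  H_1: rank ker ∂_1 − rank ∂_2 = (12 − 5) − 7 = 0, and the invariant factors of ∂_2 are all 1, so H_1 ≅ 0.
  H_2: rank ker ∂_2 − rank ∂_3 = (8 − 7) − 0 = 1, and there is no ∂_3, so H_2 ≅ Z.

(K is a triangulation of the 2-sphere S^2.)

H_0 = Z,  H_1 = 0,  H_2 = Z.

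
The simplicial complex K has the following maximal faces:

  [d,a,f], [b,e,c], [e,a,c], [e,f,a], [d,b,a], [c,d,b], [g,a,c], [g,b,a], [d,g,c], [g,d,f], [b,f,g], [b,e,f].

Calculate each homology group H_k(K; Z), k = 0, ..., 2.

H_0 ≅ Z,  H_1 ≅ Z/2Z,  H_2 = 0.

Take the total order a < b < c < d < e < f < g on the vertex set. Then K (dimension 2) consists of the simplices:

  0-simplices (7): a, b, c, d, e, f, g
  1-simplices (18): ab, ac, ad, ae, af, ag, bc, bd, be, bf, bg, cd, ce, cg, df, dg, ef, fg
  2-simplices (12): abd, abg, ace, acg, adf, aef, bcd, bce, bef, bfg, cdg, dfg

Hence C_0 ≅ Z^7, C_1 ≅ Z^18, C_2 ≅ Z^12.

∂_1: C_1 → C_0 sends each edge [p,q] (with p < q) to q − p. For instance
  ∂df = f − d.
The 7×18 boundary matrix has rank 6 and Smith normal form diag(1,1,1,1,1,1).

The boundary map ∂_2: C_2 → C_1 maps a triangle to the signed sum of its edges. For instance
  ∂bfg = fg − bg + bf,
  ∂adf = df − af + ad.
As a 18×12 matrix over Z this has rank 12, with invariant factors (1,1,1,1,1,1,1,1,1,1,1,2).

Reading off H_k = ker ∂_k / im ∂_{k+1}:

  H_0: rank C_0 − rank ∂_1 = 7 − 6 = 1, and the invariant factors of ∂_1 are all 1, so H_0 = Z.
  H_1: rank ker ∂_1 − rank ∂_2 = (18 − 6) − 12 = 0, and ∂_2 has invariant factor 2 > 1, so H_1 = Z/2Z.
  H_2: rank ker ∂_2 − rank ∂_3 = (12 − 12) − 0 = 0, and there is no ∂_3, so H_2 = 0.

As a check, the Euler characteristic is 7 − 18 + 12 = 1, which agrees with 1 − 0 + 0 = 1.
(K is a triangulation of the real projective plane RP^2.)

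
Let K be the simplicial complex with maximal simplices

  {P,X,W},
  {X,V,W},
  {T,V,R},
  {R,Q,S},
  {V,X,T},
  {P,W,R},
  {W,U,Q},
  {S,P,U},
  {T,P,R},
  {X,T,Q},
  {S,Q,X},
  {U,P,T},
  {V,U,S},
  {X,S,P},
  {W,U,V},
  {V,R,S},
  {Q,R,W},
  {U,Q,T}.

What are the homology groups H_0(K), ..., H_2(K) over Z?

Fix the vertex order P < Q < R < S < T < U < V < W < X and write every simplex with vertices in increasing order. Then dim K = 2 and the simplices of K are:

  0-simplices (9): P, Q, R, S, T, U, V, W, X
  1-simplices (27): PR, PS, PT, PU, PW, PX, QR, QS, QT, QU, QW, QX, RS, RT, RV, RW, SU, SV, SX, TU, TV, TX, UV, UW, VW, VX, WX
  2-simplices (18): PRT, PRW, PSU, PSX, PTU, PWX, QRS, QRW, QSX, QTU, QTX, QUW, RSV, RTV, SUV, TVX, UVW, VWX

so the chain groups are C_0 ≅ Z^9, C_1 ≅ Z^27, C_2 ≅ Z^18.

Boundary ∂_1: C_1 → C_0 maps an edge to its endpoints' difference, ∂[p,q] = q − p. For instance
  ∂SX = X − S.
This gives a 9×27 integer matrix of rank 8; reducing to Smith normal form yields diagonal entries (1,1,1,1,1,1,1,1).

Boundary ∂_2: C_2 → C_1 sends each 2-simplex [p,q,r] to [q,r] − [p,r] + [p,q]. For instance
  ∂QTU = TU − QU + QT,
  ∂QSX = SX − QX + QS.
The 27×18 boundary matrix has rank 17 and Smith normal form diag(1,1,1,1,1,1,1,1,1,1,1,1,1,1,1,1,1).

Now H_k = ker ∂_k / im ∂_{k+1}, so:

  H_0: rank C_0 − rank ∂_1 = 9 − 8 = 1, and the invariant factors of ∂_1 are all 1, so H_0 = Z.
  H_1: rank ker ∂_1 − rank ∂_2 = (27 − 8) − 17 = 2, and the invariant factors of ∂_2 are all 1, so H_1 = Z^2.
  H_2: rank ker ∂_2 − rank ∂_3 = (18 − 17) − 0 = 1, and there is no ∂_3, so H_2 = Z.

(K is a triangulation of the torus T^2.)

H_0 ≅ Z,  H_1 ≅ Z^2,  H_2 ≅ Z.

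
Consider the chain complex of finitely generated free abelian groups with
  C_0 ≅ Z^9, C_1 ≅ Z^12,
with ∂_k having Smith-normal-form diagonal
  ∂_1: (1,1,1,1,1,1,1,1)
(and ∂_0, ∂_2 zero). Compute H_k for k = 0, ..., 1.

H_0: b_0 = 9 − 0 − 8 = 1; torsion from ∂_1 factors > 1: none. So H_0 ≅ Z.
H_1: b_1 = 12 − 8 − 0 = 4; torsion from ∂_2 factors > 1: none. So H_1 ≅ Z^4.

H_0 ≅ Z,  H_1 ≅ Z^4.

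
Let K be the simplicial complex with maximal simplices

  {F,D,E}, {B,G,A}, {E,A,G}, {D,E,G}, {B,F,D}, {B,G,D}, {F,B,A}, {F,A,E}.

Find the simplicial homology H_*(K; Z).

We work with the vertex ordering A < B < D < E < F < G. The simplices of K, each written with vertices in increasing order, are:

  0-simplices (6): A, B, D, E, F, G
  1-simplices (12): AB, AE, AF, AG, BD, BF, BG, DE, DF, DG, EF, EG
  2-simplices (8): ABF, ABG, AEF, AEG, BDF, BDG, DEF, DEG

Hence C_0 ≅ Z^6, C_1 ≅ Z^12, C_2 ≅ Z^8.

The boundary map ∂_1: C_1 → C_0 maps an edge to its endpoints' difference, ∂[p,q] = q − p. For instance
  ∂AE = E − A.
As a 6×12 matrix over Z this has rank 5, with invariant factors (1,1,1,1,1).

∂_2: C_2 → C_1 maps a triangle to the signed sum of its edges. For instance
  ∂AEG = EG − AG + AE,
  ∂AEF = EF − AF + AE.
The 12×8 boundary matrix has rank 7 and Smith normal form diag(1,1,1,1,1,1,1).

Reading off H_k = ker ∂_k / im ∂_{k+1}:

  H_0: rank C_0 − rank ∂_1 = 6 − 5 = 1, and the invariant factors of ∂_1 are all 1, so H_0 ≅ Z.
  H_1: rank ker ∂_1 − rank ∂_2 = (12 − 5) − 7 = 0, and the invariant factors of ∂_2 are all 1, so H_1 ≅ 0.
  H_2: rank ker ∂_2 − rank ∂_3 = (8 − 7) − 0 = 1, and there is no ∂_3, so H_2 ≅ Z.

H_0 = Z,  H_1 = 0,  H_2 = Z.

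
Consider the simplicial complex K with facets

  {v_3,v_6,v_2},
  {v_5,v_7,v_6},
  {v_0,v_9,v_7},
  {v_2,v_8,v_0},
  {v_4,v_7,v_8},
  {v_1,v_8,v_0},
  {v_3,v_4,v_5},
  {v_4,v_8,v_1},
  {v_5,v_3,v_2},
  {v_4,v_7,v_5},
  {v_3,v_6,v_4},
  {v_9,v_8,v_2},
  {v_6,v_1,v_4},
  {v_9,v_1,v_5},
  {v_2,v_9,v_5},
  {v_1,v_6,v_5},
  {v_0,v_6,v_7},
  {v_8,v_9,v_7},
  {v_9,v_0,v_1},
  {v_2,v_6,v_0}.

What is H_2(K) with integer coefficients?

Take the total order v_0 < v_1 < v_2 < v_3 < v_4 < v_5 < v_6 < v_7 < v_8 < v_9 on the vertex set. Then K (dimension 2) consists of the simplices:

  0-simplices (10): [v_0], [v_1], [v_2], [v_3], [v_4], [v_5], [v_6], [v_7], [v_8], [v_9]
  1-simplices (30): (30 of them)
  2-simplices (20): (20 of them)

Hence C_0 ≅ Z^10, C_1 ≅ Z^30, C_2 ≅ Z^20.

Boundary ∂_1: C_1 → C_0 maps an edge to its endpoints' difference, ∂[p,q] = q − p. For instance
  ∂[v_0,v_2] = [v_2] − [v_0].
The resulting 10×30 matrix has rank 9, and its Smith normal form has invariant factors (1,1,1,1,1,1,1,1,1).

Boundary ∂_2: C_2 → C_1 maps a triangle to the signed sum of its edges. For instance
  ∂[v_0,v_1,v_9] = [v_1,v_9] − [v_0,v_9] + [v_0,v_1],
  ∂[v_0,v_2,v_6] = [v_2,v_6] − [v_0,v_6] + [v_0,v_2].
This gives a 30×20 integer matrix of rank 20; reducing to Smith normal form yields diagonal entries (1,1,1,1,1,1,1,1,1,1,1,1,1,1,1,1,1,1,1,2).

Reading off H_k = ker ∂_k / im ∂_{k+1}:

  H_2: rank ker ∂_2 − rank ∂_3 = (20 − 20) − 0 = 0, and there is no ∂_3, so H_2 = 0.

H_2 ≅ 0.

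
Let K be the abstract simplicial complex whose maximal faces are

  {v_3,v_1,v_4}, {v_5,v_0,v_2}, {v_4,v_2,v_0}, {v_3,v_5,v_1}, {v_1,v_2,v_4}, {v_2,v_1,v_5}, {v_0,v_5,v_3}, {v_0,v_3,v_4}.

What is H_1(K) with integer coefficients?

H_1 ≅ 0.

Order the vertices as v_0 < v_1 < v_2 < v_3 < v_4 < v_5. Listing each simplex with vertices in this order, K has dimension 2 with simplices:

  0-simplices (6): [v_0], [v_1], [v_2], [v_3], [v_4], [v_5]
  1-simplices (12): [v_0,v_2], [v_0,v_3], [v_0,v_4], [v_0,v_5], [v_1,v_2], [v_1,v_3], [v_1,v_4], [v_1,v_5], [v_2,v_4], [v_2,v_5], [v_3,v_4], [v_3,v_5]
  2-simplices (8): [v_0,v_2,v_4], [v_0,v_2,v_5], [v_0,v_3,v_4], [v_0,v_3,v_5], [v_1,v_2,v_4], [v_1,v_2,v_5], [v_1,v_3,v_4], [v_1,v_3,v_5]

giving chain groups C_0 ≅ Z^6, C_1 ≅ Z^12, C_2 ≅ Z^8.

The boundary map ∂_1: C_1 → C_0 is given by ∂[p,q] = [q] − [p]. For instance
  ∂[v_0,v_3] = [v_3] − [v_0].
The resulting 6×12 matrix has rank 5, and its Smith normal form has invariant factors (1,1,1,1,1).

The boundary map ∂_2: C_2 → C_1 maps a triangle to the signed sum of its edges. For instance
  ∂[v_0,v_2,v_4] = [v_2,v_4] − [v_0,v_4] + [v_0,v_2],
  ∂[v_1,v_2,v_4] = [v_2,v_4] − [v_1,v_4] + [v_1,v_2].
As a 12×8 matrix over Z this has rank 7, with invariant factors (1,1,1,1,1,1,1).

Reading off H_k = ker ∂_k / im ∂_{k+1}:

  H_1: rank ker ∂_1 − rank ∂_2 = (12 − 5) − 7 = 0, and the invariant factors of ∂_2 are all 1, so H_1 = 0.

(K is a triangulation of the 2-sphere S^2.)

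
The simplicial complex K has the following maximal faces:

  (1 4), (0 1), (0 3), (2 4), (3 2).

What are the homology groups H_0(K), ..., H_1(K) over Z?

H_0 ≅ Z,  H_1 ≅ Z.

Fix the vertex order 0 < 1 < 2 < 3 < 4 and write every simplex with vertices in increasing order. Then dim K = 1 and the simplices of K are:

  0-simplices (5): [0], [1], [2], [3], [4]
  1-simplices (5): [0,1], [0,3], [1,4], [2,3], [2,4]

giving chain groups C_0 ≅ Z^5, C_1 ≅ Z^5.

Boundary ∂_1: C_1 → C_0 is given by ∂[p,q] = [q] − [p]. For instance
  ∂[2,3] = [3] − [2].
As a 5×5 matrix over Z this has rank 4, with invariant factors (1,1,1,1).

Computing H_k = (kernel of ∂_k) / (image of ∂_{k+1}):

  H_0: rank C_0 − rank ∂_1 = 5 − 4 = 1, and the invariant factors of ∂_1 are all 1, so H_0 ≅ Z.
  H_1: rank ker ∂_1 − rank ∂_2 = (5 − 4) − 0 = 1, and there is no ∂_2, so H_1 ≅ Z.

As a check, the Euler characteristic is 5 − 5 = 0, which agrees with 1 − 1 = 0.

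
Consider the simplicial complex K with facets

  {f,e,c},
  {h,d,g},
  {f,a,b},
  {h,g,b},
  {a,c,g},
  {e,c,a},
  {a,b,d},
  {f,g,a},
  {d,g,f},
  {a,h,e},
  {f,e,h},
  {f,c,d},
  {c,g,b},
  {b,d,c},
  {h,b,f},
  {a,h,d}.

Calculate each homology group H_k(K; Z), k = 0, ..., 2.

We work with the vertex ordering a < b < c < d < e < f < g < h. The simplices of K, each written with vertices in increasing order, are:

  0-simplices (8): a, b, c, d, e, f, g, h
  1-simplices (24): ab, ac, ad, ae, af, ag, ah, bc, bd, bf, bg, bh, cd, ce, cf, cg, df, dg, dh, ef, eh, fg, fh, gh
  2-simplices (16): abd, abf, ace, acg, adh, aeh, afg, bcd, bcg, bfh, bgh, cdf, cef, dfg, dgh, efh

so the chain groups are C_0 ≅ Z^8, C_1 ≅ Z^24, C_2 ≅ Z^16.

The boundary map ∂_1: C_1 → C_0 is given by ∂[p,q] = [q] − [p].
As a 8×24 matrix over Z this has rank 7, with invariant factors (1,1,1,1,1,1,1).

The boundary map ∂_2: C_2 → C_1 sends each 2-simplex [p,q,r] to [q,r] − [p,r] + [p,q]. For instance
  ∂ace = ce − ae + ac,
  ∂bcg = cg − bg + bc.
The 24×16 boundary matrix has rank 15 and Smith normal form diag(1,1,1,1,1,1,1,1,1,1,1,1,1,1,1).

Now H_k = ker ∂_k / im ∂_{k+1}, so:

  H_0: rank C_0 − rank ∂_1 = 8 − 7 = 1, and the invariant factors of ∂_1 are all 1, so H_0 = Z.
  H_1: rank ker ∂_1 − rank ∂_2 = (24 − 7) − 15 = 2, and the invariant factors of ∂_2 are all 1, so H_1 = Z^2.
  H_2: rank ker ∂_2 − rank ∂_3 = (16 − 15) − 0 = 1, and there is no ∂_3, so H_2 = Z.

(K is a triangulation of the torus T^2.)

H_0 ≅ Z,  H_1 ≅ Z^2,  H_2 ≅ Z.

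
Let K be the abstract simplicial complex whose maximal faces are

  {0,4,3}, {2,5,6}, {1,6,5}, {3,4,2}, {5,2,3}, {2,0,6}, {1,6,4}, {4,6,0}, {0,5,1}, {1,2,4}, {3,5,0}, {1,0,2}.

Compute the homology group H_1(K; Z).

H_1 ≅ Z/2.

Order the vertices as 0 < 1 < 2 < 3 < 4 < 5 < 6. Listing each simplex with vertices in this order, K has dimension 2 with simplices:

  0-simplices (7): [0], [1], [2], [3], [4], [5], [6]
  1-simplices (18): [0,1], [0,2], [0,3], [0,4], [0,5], [0,6], [1,2], [1,4], [1,5], [1,6], [2,3], [2,4], [2,5], [2,6], [3,4], [3,5], [4,6], [5,6]
  2-simplices (12): [0,1,2], [0,1,5], [0,2,6], [0,3,4], [0,3,5], [0,4,6], [1,2,4], [1,4,6], [1,5,6], [2,3,4], [2,3,5], [2,5,6]

giving chain groups C_0 ≅ Z^7, C_1 ≅ Z^18, C_2 ≅ Z^12.

∂_1: C_1 → C_0 sends each edge [p,q] (with p < q) to q − p.
This gives a 7×18 integer matrix of rank 6; reducing to Smith normal form yields diagonal entries (1,1,1,1,1,1).

Boundary ∂_2: C_2 → C_1 maps a triangle to the signed sum of its edges. For instance
  ∂[0,1,2] = [1,2] − [0,2] + [0,1],
  ∂[0,3,5] = [3,5] − [0,5] + [0,3].
The resulting 18×12 matrix has rank 12, and its Smith normal form has invariant factors (1,1,1,1,1,1,1,1,1,1,1,2).

Computing H_k = (kernel of ∂_k) / (image of ∂_{k+1}):

  H_1: rank ker ∂_1 − rank ∂_2 = (18 − 6) − 12 = 0, and ∂_2 has invariant factor 2 > 1, so H_1 ≅ Z/2.

(K is a triangulation of the real projective plane RP^2.)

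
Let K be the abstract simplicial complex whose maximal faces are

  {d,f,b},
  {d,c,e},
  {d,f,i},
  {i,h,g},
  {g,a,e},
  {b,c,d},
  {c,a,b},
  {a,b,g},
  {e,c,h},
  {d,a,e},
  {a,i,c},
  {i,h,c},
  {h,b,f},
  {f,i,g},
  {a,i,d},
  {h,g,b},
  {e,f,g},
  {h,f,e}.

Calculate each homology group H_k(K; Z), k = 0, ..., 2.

H_0 = Z,  H_1 = Z ⊕ Z/2,  H_2 = 0.

Take the total order a < b < c < d < e < f < g < h < i on the vertex set. Then K (dimension 2) consists of the simplices:

  0-simplices (9): a, b, c, d, e, f, g, h, i
  1-simplices (27): ab, ac, ad, ae, ag, ai, bc, bd, bf, bg, bh, cd, ce, ch, ci, de, df, di, ef, eg, eh, fg, fh, fi, gh, gi, hi
  2-simplices (18): abc, abg, aci, ade, adi, aeg, bcd, bdf, bfh, bgh, cde, ceh, chi, dfi, efg, efh, fgi, ghi

so the chain groups are C_0 ≅ Z^9, C_1 ≅ Z^27, C_2 ≅ Z^18.

The boundary map ∂_1: C_1 → C_0 maps an edge to its endpoints' difference, ∂[p,q] = q − p. For instance
  ∂bh = h − b.
The 9×27 boundary matrix has rank 8 and Smith normal form diag(1,1,1,1,1,1,1,1).

∂_2: C_2 → C_1 sends each 2-simplex [p,q,r] to [q,r] − [p,r] + [p,q]. For instance
  ∂bfh = fh − bh + bf,
  ∂cde = de − ce + cd.
This gives a 27×18 integer matrix of rank 18; reducing to Smith normal form yields diagonal entries (1,1,1,1,1,1,1,1,1,1,1,1,1,1,1,1,1,2).

Reading off H_k = ker ∂_k / im ∂_{k+1}:

  H_0: rank C_0 − rank ∂_1 = 9 − 8 = 1, and the invariant factors of ∂_1 are all 1, so H_0 ≅ Z.
  H_1: rank ker ∂_1 − rank ∂_2 = (27 − 8) − 18 = 1, and ∂_2 has invariant factor 2 > 1, so H_1 ≅ Z ⊕ Z/2.
  H_2: rank ker ∂_2 − rank ∂_3 = (18 − 18) − 0 = 0, and there is no ∂_3, so H_2 ≅ 0.

As a check, the Euler characteristic is 9 − 27 + 18 = 0, which agrees with 1 − 1 + 0 = 0.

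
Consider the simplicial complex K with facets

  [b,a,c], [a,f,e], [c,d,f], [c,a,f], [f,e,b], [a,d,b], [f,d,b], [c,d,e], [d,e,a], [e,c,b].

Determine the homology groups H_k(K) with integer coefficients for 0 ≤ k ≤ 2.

H_0 = Z,  H_1 = Z/2,  H_2 = 0.

Take the total order a < b < c < d < e < f on the vertex set. Then K (dimension 2) consists of the simplices:

  0-simplices (6): a, b, c, d, e, f
  1-simplices (15): ab, ac, ad, ae, af, bc, bd, be, bf, cd, ce, cf, de, df, ef
  2-simplices (10): abc, abd, acf, ade, aef, bce, bdf, bef, cde, cdf

so the chain groups are C_0 ≅ Z^6, C_1 ≅ Z^15, C_2 ≅ Z^10.

∂_1: C_1 → C_0 is given by ∂[p,q] = [q] − [p].
The resulting 6×15 matrix has rank 5, and its Smith normal form has invariant factors (1,1,1,1,1).

∂_2: C_2 → C_1 acts by ∂[p,q,r] = [q,r] − [p,r] + [p,q]. For instance
  ∂ade = de − ae + ad,
  ∂cde = de − ce + cd.
The resulting 15×10 matrix has rank 10, and its Smith normal form has invariant factors (1,1,1,1,1,1,1,1,1,2).

Reading off H_k = ker ∂_k / im ∂_{k+1}:

  H_0: rank C_0 − rank ∂_1 = 6 − 5 = 1, and the invariant factors of ∂_1 are all 1, so H_0 = Z.
  H_1: rank ker ∂_1 − rank ∂_2 = (15 − 5) − 10 = 0, and ∂_2 has invariant factor 2 > 1, so H_1 = Z/2.
  H_2: rank ker ∂_2 − rank ∂_3 = (10 − 10) − 0 = 0, and there is no ∂_3, so H_2 = 0.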